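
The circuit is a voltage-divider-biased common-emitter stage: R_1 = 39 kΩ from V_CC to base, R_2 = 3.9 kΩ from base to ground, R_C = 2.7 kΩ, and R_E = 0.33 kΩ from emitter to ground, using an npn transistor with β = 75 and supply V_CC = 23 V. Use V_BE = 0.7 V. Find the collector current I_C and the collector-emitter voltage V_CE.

I_C ≈ 3.6 mA, V_CE ≈ 12 V

Thevenize the base divider: V_Th = V_CC·R_2/(R_1+R_2) = 23×3.9/42.9 = 2.09 V, R_Th = R_1‖R_2 = 3.55 kΩ.
Base-emitter loop: V_Th = I_B·R_Th + V_BE + (β+1)I_B·R_E, so I_B = (2.09 − 0.7) / (3.55 + 76×0.33) = 0.0486 mA.
I_C = β·I_B = 75×0.0486 = 3.64 mA, and I_E = (β+1)I_B = 3.69 mA.
V_CE = V_CC − I_C·R_C − I_E·R_E = 23 − 3.64×2.7 − 3.69×0.33 = 11.9 V.
V_CE = 11.9 V > 0.2 V confirms active-region operation.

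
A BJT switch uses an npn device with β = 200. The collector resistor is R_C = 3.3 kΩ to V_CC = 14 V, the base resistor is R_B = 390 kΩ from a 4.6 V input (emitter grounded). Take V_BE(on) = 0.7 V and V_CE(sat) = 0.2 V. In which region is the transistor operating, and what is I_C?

Assume active. Base-emitter loop: I_B = (V_BB − V_BE)/R_B = (4.6 − 0.7)/390 = 0.01 mA.
I_C = β·I_B = 200×0.01 = 2 mA.
V_CE = V_CC − I_C·R_C = 14 − 2×3.3 = 7.4 V > V_CE(sat), so the active-region assumption holds.

active; I_C ≈ 2 mA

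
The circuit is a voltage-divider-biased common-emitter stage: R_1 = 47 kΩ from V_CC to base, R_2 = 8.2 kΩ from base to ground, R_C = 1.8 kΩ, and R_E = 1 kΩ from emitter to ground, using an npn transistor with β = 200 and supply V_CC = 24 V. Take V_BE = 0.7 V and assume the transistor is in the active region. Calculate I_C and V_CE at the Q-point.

I_C ≈ 2.8 mA, V_CE ≈ 16 V

Thevenize the base divider: V_Th = V_CC·R_2/(R_1+R_2) = 24×8.2/55.2 = 3.57 V, R_Th = R_1‖R_2 = 6.98 kΩ.
Base-emitter loop: V_Th = I_B·R_Th + V_BE + (β+1)I_B·R_E, so I_B = (3.57 − 0.7) / (6.98 + 201×1) = 0.0138 mA.
I_C = β·I_B = 200×0.0138 = 2.76 mA, and I_E = (β+1)I_B = 2.77 mA.
V_CE = V_CC − I_C·R_C − I_E·R_E = 24 − 2.76×1.8 − 2.77×1 = 16.3 V.
V_CE = 16.3 V > 0.2 V confirms active-region operation.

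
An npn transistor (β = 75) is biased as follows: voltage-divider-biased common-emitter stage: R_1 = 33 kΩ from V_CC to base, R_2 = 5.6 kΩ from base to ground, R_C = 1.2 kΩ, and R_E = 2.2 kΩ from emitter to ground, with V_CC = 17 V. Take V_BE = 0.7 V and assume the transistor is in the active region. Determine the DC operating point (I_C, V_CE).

I_C ≈ 0.77 mA, V_CE ≈ 14 V

Thevenize the base divider: V_Th = V_CC·R_2/(R_1+R_2) = 17×5.6/38.6 = 2.47 V, R_Th = R_1‖R_2 = 4.79 kΩ.
Base-emitter loop: V_Th = I_B·R_Th + V_BE + (β+1)I_B·R_E, so I_B = (2.47 − 0.7) / (4.79 + 76×2.2) = 0.0103 mA.
I_C = β·I_B = 75×0.0103 = 0.77 mA, and I_E = (β+1)I_B = 0.781 mA.
V_CE = V_CC − I_C·R_C − I_E·R_E = 17 − 0.77×1.2 − 0.781×2.2 = 14.4 V.
V_CE = 14.4 V > 0.2 V confirms active-region operation.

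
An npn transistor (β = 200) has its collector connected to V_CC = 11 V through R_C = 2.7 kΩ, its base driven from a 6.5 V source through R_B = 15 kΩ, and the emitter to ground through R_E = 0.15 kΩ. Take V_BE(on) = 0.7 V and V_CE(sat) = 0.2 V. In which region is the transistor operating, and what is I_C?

Assume active: I_B = (6.5 − 0.7)/(15 + 201×0.15) = 0.128 mA, I_C = β·I_B = 25.7 mA.
Then V_CE = 11 − 25.7×2.7 − 25.8×0.15 = -62.2 V < 0.2 V — the active assumption fails.
Re-solve with V_CE = 0.2 V. KCL at the emitter: V_E/R_E = (V_BB−0.7−V_E)/R_B + (V_CC−0.2−V_E)/R_C, giving V_E = 0.618 V.
I_C = (V_CC − 0.2 − V_E)/R_C = (10.8 − 0.618)/2.7 = 3.77 mA.
Check: I_B = (5.8 − 0.618)/15 = 0.345 mA, and β·I_B = 69.1 mA > I_C, confirming saturation.

saturation; I_C ≈ 3.8 mA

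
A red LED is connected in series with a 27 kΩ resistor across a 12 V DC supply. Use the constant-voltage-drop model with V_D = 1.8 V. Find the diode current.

KVL around the loop: 12 = V_D + I·R = 1.8 + I × 27 kΩ.
So I = (12 − 1.8) / 27 kΩ = 10.2 / 27 = 0.378 mA.

I ≈ 0.38 mA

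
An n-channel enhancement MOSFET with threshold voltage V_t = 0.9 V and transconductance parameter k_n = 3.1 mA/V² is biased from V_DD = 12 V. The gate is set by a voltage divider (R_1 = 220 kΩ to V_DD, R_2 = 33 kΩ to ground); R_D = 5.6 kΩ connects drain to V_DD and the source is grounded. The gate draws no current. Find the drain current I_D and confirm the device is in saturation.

I_D ≈ 0.69 mA

V_G = V_DD·R_2/(R_1+R_2) = 12×33/253 = 1.57 V. With the source grounded, V_GS = V_G = 1.57 V.
Assume saturation: I_D = (k_n/2)(V_GS − V_t)² = (3.1/2)×(1.57 − 0.9)² = 1.55×0.665² = 0.686 mA.
V_DS = V_DD − I_D·R_D = 12 − 0.686×5.6 = 8.16 V.
Saturation requires V_DS ≥ V_GS − V_t = 0.665 V; 8.16 ≥ 0.665 ✓.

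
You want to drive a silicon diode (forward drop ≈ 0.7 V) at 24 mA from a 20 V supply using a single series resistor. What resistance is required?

R ≈ 0.8 kΩ

The resistor drops V_S − V_D = 20 − 0.7 = 19.3 V at 24 mA.
R = 19.3 V / 24 mA = 0.804 kΩ.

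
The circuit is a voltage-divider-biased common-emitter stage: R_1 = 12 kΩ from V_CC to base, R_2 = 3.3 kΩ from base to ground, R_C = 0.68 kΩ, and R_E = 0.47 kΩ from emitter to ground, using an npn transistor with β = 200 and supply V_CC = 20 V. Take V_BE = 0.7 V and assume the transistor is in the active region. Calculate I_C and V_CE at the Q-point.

Thevenize the base divider: V_Th = V_CC·R_2/(R_1+R_2) = 20×3.3/15.3 = 4.31 V, R_Th = R_1‖R_2 = 2.59 kΩ.
Base-emitter loop: V_Th = I_B·R_Th + V_BE + (β+1)I_B·R_E, so I_B = (4.31 − 0.7) / (2.59 + 201×0.47) = 0.0372 mA.
I_C = β·I_B = 200×0.0372 = 7.45 mA, and I_E = (β+1)I_B = 7.48 mA.
V_CE = V_CC − I_C·R_C − I_E·R_E = 20 − 7.45×0.68 − 7.48×0.47 = 11.4 V.
V_CE = 11.4 V > 0.2 V confirms active-region operation.

I_C ≈ 7.4 mA, V_CE ≈ 11 V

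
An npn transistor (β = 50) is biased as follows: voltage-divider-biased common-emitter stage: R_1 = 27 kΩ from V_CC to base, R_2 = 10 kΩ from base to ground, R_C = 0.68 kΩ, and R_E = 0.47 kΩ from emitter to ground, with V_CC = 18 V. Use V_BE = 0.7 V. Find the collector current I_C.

I_C ≈ 6.7 mA

Thevenize the base divider: V_Th = V_CC·R_2/(R_1+R_2) = 18×10/37 = 4.86 V, R_Th = R_1‖R_2 = 7.3 kΩ.
Base-emitter loop: V_Th = I_B·R_Th + V_BE + (β+1)I_B·R_E, so I_B = (4.86 − 0.7) / (7.3 + 51×0.47) = 0.133 mA.
I_C = β·I_B = 50×0.133 = 6.66 mA, and I_E = (β+1)I_B = 6.79 mA.
V_CE = V_CC − I_C·R_C − I_E·R_E = 18 − 6.66×0.68 − 6.79×0.47 = 10.3 V.
V_CE = 10.3 V > 0.2 V confirms active-region operation.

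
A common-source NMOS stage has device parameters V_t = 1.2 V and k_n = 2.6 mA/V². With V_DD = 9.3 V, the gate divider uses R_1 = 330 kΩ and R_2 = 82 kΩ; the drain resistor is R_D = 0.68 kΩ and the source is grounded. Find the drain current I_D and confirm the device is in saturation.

I_D ≈ 0.55 mA

V_G = V_DD·R_2/(R_1+R_2) = 9.3×82/412 = 1.85 V. With the source grounded, V_GS = V_G = 1.85 V.
Assume saturation: I_D = (k_n/2)(V_GS − V_t)² = (2.6/2)×(1.85 − 1.2)² = 1.3×0.651² = 0.551 mA.
V_DS = V_DD − I_D·R_D = 9.3 − 0.551×0.68 = 8.93 V.
Saturation requires V_DS ≥ V_GS − V_t = 0.651 V; 8.93 ≥ 0.651 ✓.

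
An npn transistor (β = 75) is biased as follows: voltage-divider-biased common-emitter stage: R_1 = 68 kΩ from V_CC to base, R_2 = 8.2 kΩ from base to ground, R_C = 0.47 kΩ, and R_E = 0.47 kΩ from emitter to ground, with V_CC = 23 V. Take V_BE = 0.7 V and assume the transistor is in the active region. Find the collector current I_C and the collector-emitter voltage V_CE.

Thevenize the base divider: V_Th = V_CC·R_2/(R_1+R_2) = 23×8.2/76.2 = 2.48 V, R_Th = R_1‖R_2 = 7.32 kΩ.
Base-emitter loop: V_Th = I_B·R_Th + V_BE + (β+1)I_B·R_E, so I_B = (2.48 − 0.7) / (7.32 + 76×0.47) = 0.0412 mA.
I_C = β·I_B = 75×0.0412 = 3.09 mA, and I_E = (β+1)I_B = 3.13 mA.
V_CE = V_CC − I_C·R_C − I_E·R_E = 23 − 3.09×0.47 − 3.13×0.47 = 20.1 V.
V_CE = 20.1 V > 0.2 V confirms active-region operation.

I_C ≈ 3.1 mA, V_CE ≈ 20 V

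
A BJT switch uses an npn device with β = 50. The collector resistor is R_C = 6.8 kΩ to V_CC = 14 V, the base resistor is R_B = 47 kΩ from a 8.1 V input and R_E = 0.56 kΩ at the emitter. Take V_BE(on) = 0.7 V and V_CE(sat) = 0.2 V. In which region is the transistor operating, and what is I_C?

saturation; I_C ≈ 1.9 mA

Assume active: I_B = (8.1 − 0.7)/(47 + 51×0.56) = 0.0979 mA, I_C = β·I_B = 4.9 mA.
Then V_CE = 14 − 4.9×6.8 − 4.99×0.56 = -22.1 V < 0.2 V — the active assumption fails.
Re-solve with V_CE = 0.2 V. KCL at the emitter: V_E/R_E = (V_BB−0.7−V_E)/R_B + (V_CC−0.2−V_E)/R_C, giving V_E = 1.12 V.
I_C = (V_CC − 0.2 − V_E)/R_C = (13.8 − 1.12)/6.8 = 1.86 mA.
Check: I_B = (7.4 − 1.12)/47 = 0.134 mA, and β·I_B = 6.68 mA > I_C, confirming saturation.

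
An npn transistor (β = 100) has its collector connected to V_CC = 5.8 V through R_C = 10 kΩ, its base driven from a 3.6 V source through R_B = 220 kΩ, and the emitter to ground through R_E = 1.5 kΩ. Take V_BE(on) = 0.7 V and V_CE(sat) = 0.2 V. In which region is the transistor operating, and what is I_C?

Assume active: I_B = (3.6 − 0.7)/(220 + 101×1.5) = 0.00781 mA, I_C = β·I_B = 0.781 mA.
Then V_CE = 5.8 − 0.781×10 − 0.788×1.5 = -3.19 V < 0.2 V — the active assumption fails.
Re-solve with V_CE = 0.2 V. KCL at the emitter: V_E/R_E = (V_BB−0.7−V_E)/R_B + (V_CC−0.2−V_E)/R_C, giving V_E = 0.743 V.
I_C = (V_CC − 0.2 − V_E)/R_C = (5.6 − 0.743)/10 = 0.486 mA.
Check: I_B = (2.9 − 0.743)/220 = 0.0098 mA, and β·I_B = 0.98 mA > I_C, confirming saturation.

saturation; I_C ≈ 0.49 mA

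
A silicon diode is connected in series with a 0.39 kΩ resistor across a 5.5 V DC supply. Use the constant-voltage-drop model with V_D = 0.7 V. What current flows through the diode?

I ≈ 12 mA

KVL around the loop: 5.5 = V_D + I·R = 0.7 + I × 0.39 kΩ.
So I = (5.5 − 0.7) / 0.39 kΩ = 4.8 / 0.39 = 12.3 mA.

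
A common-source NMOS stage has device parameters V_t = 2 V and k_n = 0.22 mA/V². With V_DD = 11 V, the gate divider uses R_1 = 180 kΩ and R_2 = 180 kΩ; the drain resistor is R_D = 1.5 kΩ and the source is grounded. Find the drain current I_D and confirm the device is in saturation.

I_D ≈ 1.3 mA

V_G = V_DD·R_2/(R_1+R_2) = 11×180/360 = 5.5 V. With the source grounded, V_GS = V_G = 5.5 V.
Assume saturation: I_D = (k_n/2)(V_GS − V_t)² = (0.22/2)×(5.5 − 2)² = 0.11×3.5² = 1.35 mA.
V_DS = V_DD − I_D·R_D = 11 − 1.35×1.5 = 8.98 V.
Saturation requires V_DS ≥ V_GS − V_t = 3.5 V; 8.98 ≥ 3.5 ✓.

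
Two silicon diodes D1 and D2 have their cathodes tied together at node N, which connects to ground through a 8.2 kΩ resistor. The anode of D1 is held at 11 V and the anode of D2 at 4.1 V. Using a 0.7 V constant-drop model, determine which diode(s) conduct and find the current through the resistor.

Assume both conduct. Then node N would need to be at both 11−0.7 = 10.3 V and 4.1−0.7 = 3.4 V, which is impossible.
Assume only D1 conducts: V_N = 11 − 0.7 = 10.3 V, so I_R = 10.3/8.2 = 1.26 mA.
Check D2: its anode-to-cathode voltage is 4.1 − 10.3 = -6.2 V < 0.7 V, so it is off. The assumption is consistent.

Only D1 conducts; I_R ≈ 1.3 mA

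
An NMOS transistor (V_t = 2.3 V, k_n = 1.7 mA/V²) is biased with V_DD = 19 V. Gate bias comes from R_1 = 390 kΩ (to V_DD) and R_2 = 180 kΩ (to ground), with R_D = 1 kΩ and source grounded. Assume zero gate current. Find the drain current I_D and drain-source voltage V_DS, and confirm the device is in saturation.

V_G = V_DD·R_2/(R_1+R_2) = 19×180/570 = 6 V. With the source grounded, V_GS = V_G = 6 V.
Assume saturation: I_D = (k_n/2)(V_GS − V_t)² = (1.7/2)×(6 − 2.3)² = 0.85×3.7² = 11.6 mA.
V_DS = V_DD − I_D·R_D = 19 − 11.6×1 = 7.36 V.
Saturation requires V_DS ≥ V_GS − V_t = 3.7 V; 7.36 ≥ 3.7 ✓.

I_D ≈ 12 mA, V_DS ≈ 7.4 V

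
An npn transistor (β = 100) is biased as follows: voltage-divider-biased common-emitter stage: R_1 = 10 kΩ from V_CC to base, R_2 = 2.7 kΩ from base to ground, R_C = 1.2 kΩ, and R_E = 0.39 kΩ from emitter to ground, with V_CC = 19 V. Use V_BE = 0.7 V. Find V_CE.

V_CE ≈ 6.2 V

Thevenize the base divider: V_Th = V_CC·R_2/(R_1+R_2) = 19×2.7/12.7 = 4.04 V, R_Th = R_1‖R_2 = 2.13 kΩ.
Base-emitter loop: V_Th = I_B·R_Th + V_BE + (β+1)I_B·R_E, so I_B = (4.04 − 0.7) / (2.13 + 101×0.39) = 0.0804 mA.
I_C = β·I_B = 100×0.0804 = 8.04 mA, and I_E = (β+1)I_B = 8.12 mA.
V_CE = V_CC − I_C·R_C − I_E·R_E = 19 − 8.04×1.2 − 8.12×0.39 = 6.18 V.
V_CE = 6.18 V > 0.2 V confirms active-region operation.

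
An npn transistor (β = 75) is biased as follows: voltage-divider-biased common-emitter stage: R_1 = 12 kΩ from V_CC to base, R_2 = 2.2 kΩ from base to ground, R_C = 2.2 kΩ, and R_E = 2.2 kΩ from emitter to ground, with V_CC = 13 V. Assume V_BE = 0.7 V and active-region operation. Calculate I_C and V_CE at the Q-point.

I_C ≈ 0.58 mA, V_CE ≈ 10 V

Thevenize the base divider: V_Th = V_CC·R_2/(R_1+R_2) = 13×2.2/14.2 = 2.01 V, R_Th = R_1‖R_2 = 1.86 kΩ.
Base-emitter loop: V_Th = I_B·R_Th + V_BE + (β+1)I_B·R_E, so I_B = (2.01 − 0.7) / (1.86 + 76×2.2) = 0.00777 mA.
I_C = β·I_B = 75×0.00777 = 0.583 mA, and I_E = (β+1)I_B = 0.591 mA.
V_CE = V_CC − I_C·R_C − I_E·R_E = 13 − 0.583×2.2 − 0.591×2.2 = 10.4 V.
V_CE = 10.4 V > 0.2 V confirms active-region operation.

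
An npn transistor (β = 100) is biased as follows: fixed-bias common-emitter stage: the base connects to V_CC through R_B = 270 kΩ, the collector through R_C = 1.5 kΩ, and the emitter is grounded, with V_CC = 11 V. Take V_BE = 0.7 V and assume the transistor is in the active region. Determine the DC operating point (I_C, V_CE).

Base loop: V_CC = I_B·R_B + V_BE, so I_B = (11 − 0.7)/270 kΩ = 0.0381 mA.
In the active region I_C = β·I_B = 100 × 0.0381 = 3.81 mA.
Collector loop: V_CE = V_CC − I_C·R_C = 11 − 3.81×1.5 = 5.28 V.
Since V_CE = 5.28 V > V_CE(sat) ≈ 0.2 V, the transistor is in the active region as assumed.

I_C ≈ 3.8 mA, V_CE ≈ 5.3 V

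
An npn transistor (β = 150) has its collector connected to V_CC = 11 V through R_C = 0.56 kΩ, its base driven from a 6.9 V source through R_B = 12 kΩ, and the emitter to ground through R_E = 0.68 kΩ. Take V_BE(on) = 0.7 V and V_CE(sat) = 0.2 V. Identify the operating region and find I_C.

Assume active. Base-emitter loop: I_B = (V_BB − V_BE)/(R_B + (β+1)R_E) = (6.9 − 0.7)/(12 + 151×0.68) = 0.0541 mA.
I_C = β·I_B = 150×0.0541 = 8.11 mA.
V_CE = V_CC − I_C·R_C − I_E·R_E = 11 − 8.11×0.56 − 8.16×0.68 = 0.907 V > V_CE(sat), so the active-region assumption holds.

active; I_C ≈ 8.1 mA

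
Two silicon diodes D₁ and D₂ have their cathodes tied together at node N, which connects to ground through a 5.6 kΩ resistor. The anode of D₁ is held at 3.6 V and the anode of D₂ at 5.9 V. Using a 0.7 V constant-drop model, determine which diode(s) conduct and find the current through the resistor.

Only D₂ conducts; I_R ≈ 0.93 mA

Assume both conduct. Then node N would need to be at both 3.6−0.7 = 2.9 V and 5.9−0.7 = 5.2 V, which is impossible.
Assume only D₂ conducts: V_N = 5.9 − 0.7 = 5.2 V, so I_R = 5.2/5.6 = 0.929 mA.
Check D₁: its anode-to-cathode voltage is 3.6 − 5.2 = -1.6 V < 0.7 V, so it is off. The assumption is consistent.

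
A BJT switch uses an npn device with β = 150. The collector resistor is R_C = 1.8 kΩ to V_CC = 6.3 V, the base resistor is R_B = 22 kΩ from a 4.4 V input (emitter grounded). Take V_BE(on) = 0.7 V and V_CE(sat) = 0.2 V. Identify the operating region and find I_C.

Assume active: I_B = (4.4 − 0.7)/22 = 0.168 mA, giving I_C = β·I_B = 25.2 mA.
But then V_CE = 6.3 − 25.2×1.8 = -39.1 V < V_CE(sat) = 0.2 V — impossible in the active region.
So the transistor is saturated. With V_CE = 0.2 V, I_C = (V_CC − 0.2)/R_C = 6.1/1.8 = 3.39 mA.
Check: β·I_B = 25.2 mA > I_C = 3.39 mA, confirming saturation.

saturation; I_C ≈ 3.4 mA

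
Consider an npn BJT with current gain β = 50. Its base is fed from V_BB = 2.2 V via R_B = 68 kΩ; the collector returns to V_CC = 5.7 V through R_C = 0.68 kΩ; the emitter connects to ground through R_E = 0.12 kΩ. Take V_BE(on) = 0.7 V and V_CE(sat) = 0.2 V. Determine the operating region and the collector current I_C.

active; I_C ≈ 1 mA

Assume active. Base-emitter loop: I_B = (V_BB − V_BE)/(R_B + (β+1)R_E) = (2.2 − 0.7)/(68 + 51×0.12) = 0.0202 mA.
I_C = β·I_B = 50×0.0202 = 1.01 mA.
V_CE = V_CC − I_C·R_C − I_E·R_E = 5.7 − 1.01×0.68 − 1.03×0.12 = 4.89 V > V_CE(sat), so the active-region assumption holds.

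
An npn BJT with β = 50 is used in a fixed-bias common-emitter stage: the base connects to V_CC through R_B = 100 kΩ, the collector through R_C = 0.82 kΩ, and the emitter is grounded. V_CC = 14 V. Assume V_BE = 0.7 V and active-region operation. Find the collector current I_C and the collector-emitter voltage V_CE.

Base loop: V_CC = I_B·R_B + V_BE, so I_B = (14 − 0.7)/100 kΩ = 0.133 mA.
In the active region I_C = β·I_B = 50 × 0.133 = 6.65 mA.
Collector loop: V_CE = V_CC − I_C·R_C = 14 − 6.65×0.82 = 8.55 V.
Since V_CE = 8.55 V > V_CE(sat) ≈ 0.2 V, the transistor is in the active region as assumed.

I_C ≈ 6.7 mA, V_CE ≈ 8.5 V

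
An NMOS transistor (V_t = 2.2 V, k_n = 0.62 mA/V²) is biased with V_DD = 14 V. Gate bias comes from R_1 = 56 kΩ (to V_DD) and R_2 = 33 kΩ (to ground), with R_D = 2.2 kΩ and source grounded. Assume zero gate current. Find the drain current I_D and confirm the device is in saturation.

V_G = V_DD·R_2/(R_1+R_2) = 14×33/89 = 5.19 V. With the source grounded, V_GS = V_G = 5.19 V.
Assume saturation: I_D = (k_n/2)(V_GS − V_t)² = (0.62/2)×(5.19 − 2.2)² = 0.31×2.99² = 2.77 mA.
V_DS = V_DD − I_D·R_D = 14 − 2.77×2.2 = 7.9 V.
Saturation requires V_DS ≥ V_GS − V_t = 2.99 V; 7.9 ≥ 2.99 ✓.

I_D ≈ 2.8 mA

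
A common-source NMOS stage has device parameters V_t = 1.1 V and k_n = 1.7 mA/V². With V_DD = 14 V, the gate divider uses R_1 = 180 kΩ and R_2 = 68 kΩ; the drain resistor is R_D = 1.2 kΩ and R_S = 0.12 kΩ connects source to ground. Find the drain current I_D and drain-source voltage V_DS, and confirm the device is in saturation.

I_D ≈ 4.2 mA, V_DS ≈ 8.4 V

V_G = V_DD·R_2/(R_1+R_2) = 14×68/248 = 3.84 V.
Assume saturation: I_D = (k_n/2)(V_GS − V_t)² with V_GS = V_G − I_D·R_S = 3.84 − 0.12·I_D.
Substituting gives 0.0122·I_D² − 1.56·I_D + 6.38 = 0, with roots I_D = 4.23 or 123 mA.
The root I_D = 123 mA gives V_GS = -10.9 V ≤ V_t, so take I_D = 4.23 mA.
Then V_GS = 3.33 V and V_DS = V_DD − I_D(R_D+R_S) = 14 − 4.23×1.32 = 8.42 V.
Saturation requires V_DS ≥ V_GS − V_t = 2.23 V; 8.42 ≥ 2.23 ✓.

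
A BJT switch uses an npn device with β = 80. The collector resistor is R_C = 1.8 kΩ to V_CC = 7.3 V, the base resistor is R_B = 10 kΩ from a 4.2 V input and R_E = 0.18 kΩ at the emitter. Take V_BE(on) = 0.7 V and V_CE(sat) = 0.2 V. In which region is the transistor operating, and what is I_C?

Assume active: I_B = (4.2 − 0.7)/(10 + 81×0.18) = 0.142 mA, I_C = β·I_B = 11.4 mA.
Then V_CE = 7.3 − 11.4×1.8 − 11.5×0.18 = -15.3 V < 0.2 V — the active assumption fails.
Re-solve with V_CE = 0.2 V. KCL at the emitter: V_E/R_E = (V_BB−0.7−V_E)/R_B + (V_CC−0.2−V_E)/R_C, giving V_E = 0.691 V.
I_C = (V_CC − 0.2 − V_E)/R_C = (7.1 − 0.691)/1.8 = 3.56 mA.
Check: I_B = (3.5 − 0.691)/10 = 0.281 mA, and β·I_B = 22.5 mA > I_C, confirming saturation.

saturation; I_C ≈ 3.6 mA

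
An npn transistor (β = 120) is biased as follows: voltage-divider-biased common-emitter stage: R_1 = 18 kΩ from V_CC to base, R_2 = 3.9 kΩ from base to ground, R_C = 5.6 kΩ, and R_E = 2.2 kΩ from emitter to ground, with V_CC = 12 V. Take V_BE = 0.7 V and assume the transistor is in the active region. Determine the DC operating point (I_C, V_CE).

I_C ≈ 0.64 mA, V_CE ≈ 7 V

Thevenize the base divider: V_Th = V_CC·R_2/(R_1+R_2) = 12×3.9/21.9 = 2.14 V, R_Th = R_1‖R_2 = 3.21 kΩ.
Base-emitter loop: V_Th = I_B·R_Th + V_BE + (β+1)I_B·R_E, so I_B = (2.14 − 0.7) / (3.21 + 121×2.2) = 0.00533 mA.
I_C = β·I_B = 120×0.00533 = 0.64 mA, and I_E = (β+1)I_B = 0.645 mA.
V_CE = V_CC − I_C·R_C − I_E·R_E = 12 − 0.64×5.6 − 0.645×2.2 = 7 V.
V_CE = 7 V > 0.2 V confirms active-region operation.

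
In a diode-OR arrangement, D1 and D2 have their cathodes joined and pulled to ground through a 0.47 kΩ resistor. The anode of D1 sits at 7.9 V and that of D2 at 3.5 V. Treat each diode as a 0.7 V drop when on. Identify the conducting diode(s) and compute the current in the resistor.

Assume both conduct. Then node N would need to be at both 7.9−0.7 = 7.2 V and 3.5−0.7 = 2.8 V, which is impossible.
Assume only D1 conducts: V_N = 7.9 − 0.7 = 7.2 V, so I_R = 7.2/0.47 = 15.3 mA.
Check D2: its anode-to-cathode voltage is 3.5 − 7.2 = -3.7 V < 0.7 V, so it is off. The assumption is consistent.

Only D1 conducts; I_R ≈ 15 mA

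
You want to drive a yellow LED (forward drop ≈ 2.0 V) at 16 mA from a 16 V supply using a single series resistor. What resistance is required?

The resistor drops V_S − V_D = 16 − 2.0 = 14 V at 16 mA.
R = 14 V / 16 mA = 0.875 kΩ.

R ≈ 0.88 kΩ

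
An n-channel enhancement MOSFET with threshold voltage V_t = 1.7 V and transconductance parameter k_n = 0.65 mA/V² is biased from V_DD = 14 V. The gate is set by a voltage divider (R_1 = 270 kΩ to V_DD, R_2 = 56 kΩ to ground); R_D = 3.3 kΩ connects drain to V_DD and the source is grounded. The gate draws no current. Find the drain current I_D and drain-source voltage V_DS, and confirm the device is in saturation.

I_D ≈ 0.16 mA, V_DS ≈ 13 V

V_G = V_DD·R_2/(R_1+R_2) = 14×56/326 = 2.4 V. With the source grounded, V_GS = V_G = 2.4 V.
Assume saturation: I_D = (k_n/2)(V_GS − V_t)² = (0.65/2)×(2.4 − 1.7)² = 0.325×0.705² = 0.161 mA.
V_DS = V_DD − I_D·R_D = 14 − 0.161×3.3 = 13.5 V.
Saturation requires V_DS ≥ V_GS − V_t = 0.705 V; 13.5 ≥ 0.705 ✓.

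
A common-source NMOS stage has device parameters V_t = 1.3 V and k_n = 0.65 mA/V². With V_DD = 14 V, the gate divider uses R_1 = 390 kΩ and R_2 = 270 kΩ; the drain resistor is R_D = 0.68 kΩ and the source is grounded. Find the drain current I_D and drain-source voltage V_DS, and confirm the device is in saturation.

I_D ≈ 6.4 mA, V_DS ≈ 9.7 V

V_G = V_DD·R_2/(R_1+R_2) = 14×270/660 = 5.73 V. With the source grounded, V_GS = V_G = 5.73 V.
Assume saturation: I_D = (k_n/2)(V_GS − V_t)² = (0.65/2)×(5.73 − 1.3)² = 0.325×4.43² = 6.37 mA.
V_DS = V_DD − I_D·R_D = 14 − 6.37×0.68 = 9.67 V.
Saturation requires V_DS ≥ V_GS − V_t = 4.43 V; 9.67 ≥ 4.43 ✓.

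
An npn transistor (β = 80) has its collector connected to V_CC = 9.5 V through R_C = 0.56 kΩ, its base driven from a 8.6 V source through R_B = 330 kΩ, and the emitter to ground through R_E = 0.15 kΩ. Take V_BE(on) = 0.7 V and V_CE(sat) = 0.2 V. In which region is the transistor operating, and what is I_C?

active; I_C ≈ 1.8 mA

Assume active. Base-emitter loop: I_B = (V_BB − V_BE)/(R_B + (β+1)R_E) = (8.6 − 0.7)/(330 + 81×0.15) = 0.0231 mA.
I_C = β·I_B = 80×0.0231 = 1.85 mA.
V_CE = V_CC − I_C·R_C − I_E·R_E = 9.5 − 1.85×0.56 − 1.87×0.15 = 8.19 V > V_CE(sat), so the active-region assumption holds.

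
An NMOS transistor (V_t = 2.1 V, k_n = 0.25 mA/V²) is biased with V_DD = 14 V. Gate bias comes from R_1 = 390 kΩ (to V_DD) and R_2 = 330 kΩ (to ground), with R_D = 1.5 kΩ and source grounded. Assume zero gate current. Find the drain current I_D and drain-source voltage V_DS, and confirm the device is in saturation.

I_D ≈ 2.3 mA, V_DS ≈ 11 V

V_G = V_DD·R_2/(R_1+R_2) = 14×330/720 = 6.42 V. With the source grounded, V_GS = V_G = 6.42 V.
Assume saturation: I_D = (k_n/2)(V_GS − V_t)² = (0.25/2)×(6.42 − 2.1)² = 0.125×4.32² = 2.33 mA.
V_DS = V_DD − I_D·R_D = 14 − 2.33×1.5 = 10.5 V.
Saturation requires V_DS ≥ V_GS − V_t = 4.32 V; 10.5 ≥ 4.32 ✓.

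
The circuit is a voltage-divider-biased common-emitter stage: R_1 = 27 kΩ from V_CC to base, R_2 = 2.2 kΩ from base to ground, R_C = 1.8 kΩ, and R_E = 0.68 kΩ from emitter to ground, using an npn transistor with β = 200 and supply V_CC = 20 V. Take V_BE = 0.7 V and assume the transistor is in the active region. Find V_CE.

Thevenize the base divider: V_Th = V_CC·R_2/(R_1+R_2) = 20×2.2/29.2 = 1.51 V, R_Th = R_1‖R_2 = 2.03 kΩ.
Base-emitter loop: V_Th = I_B·R_Th + V_BE + (β+1)I_B·R_E, so I_B = (1.51 − 0.7) / (2.03 + 201×0.68) = 0.00582 mA.
I_C = β·I_B = 200×0.00582 = 1.16 mA, and I_E = (β+1)I_B = 1.17 mA.
V_CE = V_CC − I_C·R_C − I_E·R_E = 20 − 1.16×1.8 − 1.17×0.68 = 17.1 V.
V_CE = 17.1 V > 0.2 V confirms active-region operation.

V_CE ≈ 17 V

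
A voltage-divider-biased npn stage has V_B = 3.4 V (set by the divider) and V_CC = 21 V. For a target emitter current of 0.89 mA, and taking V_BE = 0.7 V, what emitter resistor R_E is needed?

R_E ≈ 3 kΩ

V_E = V_B − V_BE = 3.4 − 0.7 = 2.7 V.
R_E = V_E / I_E = 2.7 / 0.89 = 3.03 kΩ.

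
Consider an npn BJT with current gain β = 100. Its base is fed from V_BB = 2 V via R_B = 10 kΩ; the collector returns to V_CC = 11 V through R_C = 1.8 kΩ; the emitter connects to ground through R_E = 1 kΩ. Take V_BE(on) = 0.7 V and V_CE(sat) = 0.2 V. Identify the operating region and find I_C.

active; I_C ≈ 1.2 mA

Assume active. Base-emitter loop: I_B = (V_BB − V_BE)/(R_B + (β+1)R_E) = (2 − 0.7)/(10 + 101×1) = 0.0117 mA.
I_C = β·I_B = 100×0.0117 = 1.17 mA.
V_CE = V_CC − I_C·R_C − I_E·R_E = 11 − 1.17×1.8 − 1.18×1 = 7.71 V > V_CE(sat), so the active-region assumption holds.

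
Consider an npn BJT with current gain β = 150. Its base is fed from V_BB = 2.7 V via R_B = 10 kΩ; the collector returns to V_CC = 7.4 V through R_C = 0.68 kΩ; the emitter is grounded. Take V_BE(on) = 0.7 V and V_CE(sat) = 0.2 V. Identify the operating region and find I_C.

Assume active: I_B = (2.7 − 0.7)/10 = 0.2 mA, giving I_C = β·I_B = 30 mA.
But then V_CE = 7.4 − 30×0.68 = -13 V < V_CE(sat) = 0.2 V — impossible in the active region.
So the transistor is saturated. With V_CE = 0.2 V, I_C = (V_CC − 0.2)/R_C = 7.2/0.68 = 10.6 mA.
Check: β·I_B = 30 mA > I_C = 10.6 mA, confirming saturation.

saturation; I_C ≈ 11 mA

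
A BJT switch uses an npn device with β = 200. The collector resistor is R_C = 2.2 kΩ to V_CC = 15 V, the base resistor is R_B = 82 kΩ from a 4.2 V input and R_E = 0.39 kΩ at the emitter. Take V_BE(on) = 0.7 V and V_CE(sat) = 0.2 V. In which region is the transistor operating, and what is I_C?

active; I_C ≈ 4.4 mA

Assume active. Base-emitter loop: I_B = (V_BB − V_BE)/(R_B + (β+1)R_E) = (4.2 − 0.7)/(82 + 201×0.39) = 0.0218 mA.
I_C = β·I_B = 200×0.0218 = 4.36 mA.
V_CE = V_CC − I_C·R_C − I_E·R_E = 15 − 4.36×2.2 − 4.39×0.39 = 3.69 V > V_CE(sat), so the active-region assumption holds.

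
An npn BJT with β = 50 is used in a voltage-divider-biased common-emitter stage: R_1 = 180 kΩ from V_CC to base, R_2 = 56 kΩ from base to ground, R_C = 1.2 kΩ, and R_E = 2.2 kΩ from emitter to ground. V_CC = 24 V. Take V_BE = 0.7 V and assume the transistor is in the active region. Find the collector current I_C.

I_C ≈ 1.6 mA

Thevenize the base divider: V_Th = V_CC·R_2/(R_1+R_2) = 24×56/236 = 5.69 V, R_Th = R_1‖R_2 = 42.7 kΩ.
Base-emitter loop: V_Th = I_B·R_Th + V_BE + (β+1)I_B·R_E, so I_B = (5.69 − 0.7) / (42.7 + 51×2.2) = 0.0322 mA.
I_C = β·I_B = 50×0.0322 = 1.61 mA, and I_E = (β+1)I_B = 1.64 mA.
V_CE = V_CC − I_C·R_C − I_E·R_E = 24 − 1.61×1.2 − 1.64×2.2 = 18.4 V.
V_CE = 18.4 V > 0.2 V confirms active-region operation.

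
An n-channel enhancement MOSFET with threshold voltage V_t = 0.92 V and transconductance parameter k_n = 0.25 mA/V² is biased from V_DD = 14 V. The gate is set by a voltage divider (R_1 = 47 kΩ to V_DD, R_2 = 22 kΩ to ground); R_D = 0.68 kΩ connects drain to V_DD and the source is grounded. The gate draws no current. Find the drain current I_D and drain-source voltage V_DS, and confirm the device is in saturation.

V_G = V_DD·R_2/(R_1+R_2) = 14×22/69 = 4.46 V. With the source grounded, V_GS = V_G = 4.46 V.
Assume saturation: I_D = (k_n/2)(V_GS − V_t)² = (0.25/2)×(4.46 − 0.92)² = 0.125×3.54² = 1.57 mA.
V_DS = V_DD − I_D·R_D = 14 − 1.57×0.68 = 12.9 V.
Saturation requires V_DS ≥ V_GS − V_t = 3.54 V; 12.9 ≥ 3.54 ✓.

I_D ≈ 1.6 mA, V_DS ≈ 13 V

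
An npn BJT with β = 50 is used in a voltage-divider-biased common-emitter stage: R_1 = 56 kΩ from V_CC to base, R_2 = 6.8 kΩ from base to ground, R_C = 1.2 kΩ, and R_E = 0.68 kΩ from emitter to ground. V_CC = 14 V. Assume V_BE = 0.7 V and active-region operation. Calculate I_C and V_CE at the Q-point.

I_C ≈ 1 mA, V_CE ≈ 12 V

Thevenize the base divider: V_Th = V_CC·R_2/(R_1+R_2) = 14×6.8/62.8 = 1.52 V, R_Th = R_1‖R_2 = 6.06 kΩ.
Base-emitter loop: V_Th = I_B·R_Th + V_BE + (β+1)I_B·R_E, so I_B = (1.52 − 0.7) / (6.06 + 51×0.68) = 0.02 mA.
I_C = β·I_B = 50×0.02 = 1 mA, and I_E = (β+1)I_B = 1.02 mA.
V_CE = V_CC − I_C·R_C − I_E·R_E = 14 − 1×1.2 − 1.02×0.68 = 12.1 V.
V_CE = 12.1 V > 0.2 V confirms active-region operation.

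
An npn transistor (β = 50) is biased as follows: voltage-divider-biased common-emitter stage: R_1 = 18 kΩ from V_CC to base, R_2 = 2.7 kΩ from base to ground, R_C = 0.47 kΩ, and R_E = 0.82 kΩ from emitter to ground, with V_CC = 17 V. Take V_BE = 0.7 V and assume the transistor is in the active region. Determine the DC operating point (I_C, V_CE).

Thevenize the base divider: V_Th = V_CC·R_2/(R_1+R_2) = 17×2.7/20.7 = 2.22 V, R_Th = R_1‖R_2 = 2.35 kΩ.
Base-emitter loop: V_Th = I_B·R_Th + V_BE + (β+1)I_B·R_E, so I_B = (2.22 − 0.7) / (2.35 + 51×0.82) = 0.0344 mA.
I_C = β·I_B = 50×0.0344 = 1.72 mA, and I_E = (β+1)I_B = 1.75 mA.
V_CE = V_CC − I_C·R_C − I_E·R_E = 17 − 1.72×0.47 − 1.75×0.82 = 14.8 V.
V_CE = 14.8 V > 0.2 V confirms active-region operation.

I_C ≈ 1.7 mA, V_CE ≈ 15 V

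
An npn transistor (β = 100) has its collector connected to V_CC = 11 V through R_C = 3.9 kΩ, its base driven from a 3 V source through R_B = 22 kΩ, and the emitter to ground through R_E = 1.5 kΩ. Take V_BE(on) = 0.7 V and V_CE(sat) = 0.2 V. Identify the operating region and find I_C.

active; I_C ≈ 1.3 mA

Assume active. Base-emitter loop: I_B = (V_BB − V_BE)/(R_B + (β+1)R_E) = (3 − 0.7)/(22 + 101×1.5) = 0.0133 mA.
I_C = β·I_B = 100×0.0133 = 1.33 mA.
V_CE = V_CC − I_C·R_C − I_E·R_E = 11 − 1.33×3.9 − 1.34×1.5 = 3.82 V > V_CE(sat), so the active-region assumption holds.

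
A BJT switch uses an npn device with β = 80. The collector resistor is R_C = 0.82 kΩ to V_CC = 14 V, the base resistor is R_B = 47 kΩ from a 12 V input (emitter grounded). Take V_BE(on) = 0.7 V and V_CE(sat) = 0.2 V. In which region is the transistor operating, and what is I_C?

Assume active: I_B = (12 − 0.7)/47 = 0.24 mA, giving I_C = β·I_B = 19.2 mA.
But then V_CE = 14 − 19.2×0.82 = -1.77 V < V_CE(sat) = 0.2 V — impossible in the active region.
So the transistor is saturated. With V_CE = 0.2 V, I_C = (V_CC − 0.2)/R_C = 13.8/0.82 = 16.8 mA.
Check: β·I_B = 19.2 mA > I_C = 16.8 mA, confirming saturation.

saturation; I_C ≈ 17 mA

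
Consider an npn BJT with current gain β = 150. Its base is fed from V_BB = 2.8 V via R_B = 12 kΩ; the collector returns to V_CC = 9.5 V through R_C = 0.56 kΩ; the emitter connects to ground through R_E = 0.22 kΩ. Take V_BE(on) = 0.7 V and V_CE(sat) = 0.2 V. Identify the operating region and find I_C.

active; I_C ≈ 7 mA

Assume active. Base-emitter loop: I_B = (V_BB − V_BE)/(R_B + (β+1)R_E) = (2.8 − 0.7)/(12 + 151×0.22) = 0.0464 mA.
I_C = β·I_B = 150×0.0464 = 6.97 mA.
V_CE = V_CC − I_C·R_C − I_E·R_E = 9.5 − 6.97×0.56 − 7.01×0.22 = 4.06 V > V_CE(sat), so the active-region assumption holds.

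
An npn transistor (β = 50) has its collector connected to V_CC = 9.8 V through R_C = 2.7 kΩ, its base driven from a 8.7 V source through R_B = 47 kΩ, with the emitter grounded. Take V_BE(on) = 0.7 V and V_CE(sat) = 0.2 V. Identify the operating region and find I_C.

saturation; I_C ≈ 3.6 mA

Assume active: I_B = (8.7 − 0.7)/47 = 0.17 mA, giving I_C = β·I_B = 8.51 mA.
But then V_CE = 9.8 − 8.51×2.7 = -13.2 V < V_CE(sat) = 0.2 V — impossible in the active region.
So the transistor is saturated. With V_CE = 0.2 V, I_C = (V_CC − 0.2)/R_C = 9.6/2.7 = 3.56 mA.
Check: β·I_B = 8.51 mA > I_C = 3.56 mA, confirming saturation.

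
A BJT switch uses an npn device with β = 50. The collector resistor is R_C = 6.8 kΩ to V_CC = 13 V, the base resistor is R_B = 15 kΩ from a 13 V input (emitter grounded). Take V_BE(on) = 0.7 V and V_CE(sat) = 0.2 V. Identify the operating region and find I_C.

Assume active: I_B = (13 − 0.7)/15 = 0.82 mA, giving I_C = β·I_B = 41 mA.
But then V_CE = 13 − 41×6.8 = -266 V < V_CE(sat) = 0.2 V — impossible in the active region.
So the transistor is saturated. With V_CE = 0.2 V, I_C = (V_CC − 0.2)/R_C = 12.8/6.8 = 1.88 mA.
Check: β·I_B = 41 mA > I_C = 1.88 mA, confirming saturation.

saturation; I_C ≈ 1.9 mA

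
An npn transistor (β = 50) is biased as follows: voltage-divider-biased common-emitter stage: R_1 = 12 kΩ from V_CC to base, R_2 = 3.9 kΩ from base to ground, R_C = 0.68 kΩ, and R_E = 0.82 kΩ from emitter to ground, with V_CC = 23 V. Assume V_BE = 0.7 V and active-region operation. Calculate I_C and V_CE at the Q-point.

Thevenize the base divider: V_Th = V_CC·R_2/(R_1+R_2) = 23×3.9/15.9 = 5.64 V, R_Th = R_1‖R_2 = 2.94 kΩ.
Base-emitter loop: V_Th = I_B·R_Th + V_BE + (β+1)I_B·R_E, so I_B = (5.64 − 0.7) / (2.94 + 51×0.82) = 0.11 mA.
I_C = β·I_B = 50×0.11 = 5.52 mA, and I_E = (β+1)I_B = 5.63 mA.
V_CE = V_CC − I_C·R_C − I_E·R_E = 23 − 5.52×0.68 − 5.63×0.82 = 14.6 V.
V_CE = 14.6 V > 0.2 V confirms active-region operation.

I_C ≈ 5.5 mA, V_CE ≈ 15 V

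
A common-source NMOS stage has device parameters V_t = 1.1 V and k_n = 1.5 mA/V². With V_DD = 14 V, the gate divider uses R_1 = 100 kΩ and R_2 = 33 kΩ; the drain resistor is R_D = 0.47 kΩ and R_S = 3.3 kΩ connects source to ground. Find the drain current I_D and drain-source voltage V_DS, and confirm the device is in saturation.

V_G = V_DD·R_2/(R_1+R_2) = 14×33/133 = 3.47 V.
Assume saturation: I_D = (k_n/2)(V_GS − V_t)² with V_GS = V_G − I_D·R_S = 3.47 − 3.3·I_D.
Substituting gives 8.17·I_D² − 12.7·I_D + 4.23 = 0, with roots I_D = 0.478 or 1.08 mA.
The root I_D = 1.08 mA gives V_GS = -0.102 V ≤ V_t, so take I_D = 0.478 mA.
Then V_GS = 1.9 V and V_DS = V_DD − I_D(R_D+R_S) = 14 − 0.478×3.77 = 12.2 V.
Saturation requires V_DS ≥ V_GS − V_t = 0.798 V; 12.2 ≥ 0.798 ✓.

I_D ≈ 0.48 mA, V_DS ≈ 12 V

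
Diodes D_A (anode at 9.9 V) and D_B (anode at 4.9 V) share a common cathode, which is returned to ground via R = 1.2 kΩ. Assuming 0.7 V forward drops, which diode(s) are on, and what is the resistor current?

Only D_A conducts; I_R ≈ 7.7 mA

Assume both conduct. Then node N would need to be at both 9.9−0.7 = 9.2 V and 4.9−0.7 = 4.2 V, which is impossible.
Assume only D_A conducts: V_N = 9.9 − 0.7 = 9.2 V, so I_R = 9.2/1.2 = 7.67 mA.
Check D_B: its anode-to-cathode voltage is 4.9 − 9.2 = -4.3 V < 0.7 V, so it is off. The assumption is consistent.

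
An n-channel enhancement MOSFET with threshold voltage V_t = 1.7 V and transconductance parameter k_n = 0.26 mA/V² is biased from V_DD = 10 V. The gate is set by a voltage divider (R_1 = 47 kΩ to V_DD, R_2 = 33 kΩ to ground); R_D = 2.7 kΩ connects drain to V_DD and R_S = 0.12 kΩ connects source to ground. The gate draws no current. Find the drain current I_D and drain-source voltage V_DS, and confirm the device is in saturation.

V_G = V_DD·R_2/(R_1+R_2) = 10×33/80 = 4.12 V.
Assume saturation: I_D = (k_n/2)(V_GS − V_t)² with V_GS = V_G − I_D·R_S = 4.12 − 0.12·I_D.
Substituting gives 0.00187·I_D² − 1.08·I_D + 0.764 = 0, with roots I_D = 0.712 or 574 mA.
The root I_D = 574 mA gives V_GS = -64.7 V ≤ V_t, so take I_D = 0.712 mA.
Then V_GS = 4.04 V and V_DS = V_DD − I_D(R_D+R_S) = 10 − 0.712×2.82 = 7.99 V.
Saturation requires V_DS ≥ V_GS − V_t = 2.34 V; 7.99 ≥ 2.34 ✓.

I_D ≈ 0.71 mA, V_DS ≈ 8 V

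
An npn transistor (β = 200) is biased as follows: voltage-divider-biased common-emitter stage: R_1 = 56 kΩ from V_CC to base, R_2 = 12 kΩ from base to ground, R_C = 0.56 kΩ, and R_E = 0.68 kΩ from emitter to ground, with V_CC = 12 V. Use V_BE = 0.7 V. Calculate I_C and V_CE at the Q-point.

I_C ≈ 1.9 mA, V_CE ≈ 9.6 V

Thevenize the base divider: V_Th = V_CC·R_2/(R_1+R_2) = 12×12/68 = 2.12 V, R_Th = R_1‖R_2 = 9.88 kΩ.
Base-emitter loop: V_Th = I_B·R_Th + V_BE + (β+1)I_B·R_E, so I_B = (2.12 − 0.7) / (9.88 + 201×0.68) = 0.00967 mA.
I_C = β·I_B = 200×0.00967 = 1.93 mA, and I_E = (β+1)I_B = 1.94 mA.
V_CE = V_CC − I_C·R_C − I_E·R_E = 12 − 1.93×0.56 − 1.94×0.68 = 9.59 V.
V_CE = 9.59 V > 0.2 V confirms active-region operation.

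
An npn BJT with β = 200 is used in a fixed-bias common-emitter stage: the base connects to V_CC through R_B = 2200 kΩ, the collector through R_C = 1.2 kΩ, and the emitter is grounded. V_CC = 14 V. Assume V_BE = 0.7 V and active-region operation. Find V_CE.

Base loop: V_CC = I_B·R_B + V_BE, so I_B = (14 − 0.7)/2200 kΩ = 0.00605 mA.
In the active region I_C = β·I_B = 200 × 0.00605 = 1.21 mA.
Collector loop: V_CE = V_CC − I_C·R_C = 14 − 1.21×1.2 = 12.5 V.
Since V_CE = 12.5 V > V_CE(sat) ≈ 0.2 V, the transistor is in the active region as assumed.

V_CE ≈ 13 V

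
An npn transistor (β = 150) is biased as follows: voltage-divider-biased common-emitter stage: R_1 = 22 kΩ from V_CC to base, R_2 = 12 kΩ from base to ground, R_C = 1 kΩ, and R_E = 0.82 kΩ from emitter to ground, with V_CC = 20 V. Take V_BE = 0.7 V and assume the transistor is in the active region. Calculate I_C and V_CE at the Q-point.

I_C ≈ 7.2 mA, V_CE ≈ 6.8 V

Thevenize the base divider: V_Th = V_CC·R_2/(R_1+R_2) = 20×12/34 = 7.06 V, R_Th = R_1‖R_2 = 7.76 kΩ.
Base-emitter loop: V_Th = I_B·R_Th + V_BE + (β+1)I_B·R_E, so I_B = (7.06 − 0.7) / (7.76 + 151×0.82) = 0.0483 mA.
I_C = β·I_B = 150×0.0483 = 7.25 mA, and I_E = (β+1)I_B = 7.3 mA.
V_CE = V_CC − I_C·R_C − I_E·R_E = 20 − 7.25×1 − 7.3×0.82 = 6.77 V.
V_CE = 6.77 V > 0.2 V confirms active-region operation.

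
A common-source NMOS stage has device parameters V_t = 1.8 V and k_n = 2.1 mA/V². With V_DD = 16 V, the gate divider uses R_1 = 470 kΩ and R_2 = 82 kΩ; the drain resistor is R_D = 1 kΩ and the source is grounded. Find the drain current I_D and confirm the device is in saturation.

I_D ≈ 0.35 mA

V_G = V_DD·R_2/(R_1+R_2) = 16×82/552 = 2.38 V. With the source grounded, V_GS = V_G = 2.38 V.
Assume saturation: I_D = (k_n/2)(V_GS − V_t)² = (2.1/2)×(2.38 − 1.8)² = 1.05×0.577² = 0.349 mA.
V_DS = V_DD − I_D·R_D = 16 − 0.349×1 = 15.7 V.
Saturation requires V_DS ≥ V_GS − V_t = 0.577 V; 15.7 ≥ 0.577 ✓.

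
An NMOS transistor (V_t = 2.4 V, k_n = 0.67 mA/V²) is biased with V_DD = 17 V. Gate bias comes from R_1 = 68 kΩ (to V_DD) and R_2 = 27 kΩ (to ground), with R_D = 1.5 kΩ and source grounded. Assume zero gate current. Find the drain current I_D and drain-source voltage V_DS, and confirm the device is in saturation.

V_G = V_DD·R_2/(R_1+R_2) = 17×27/95 = 4.83 V. With the source grounded, V_GS = V_G = 4.83 V.
Assume saturation: I_D = (k_n/2)(V_GS − V_t)² = (0.67/2)×(4.83 − 2.4)² = 0.335×2.43² = 1.98 mA.
V_DS = V_DD − I_D·R_D = 17 − 1.98×1.5 = 14 V.
Saturation requires V_DS ≥ V_GS − V_t = 2.43 V; 14 ≥ 2.43 ✓.

I_D ≈ 2 mA, V_DS ≈ 14 V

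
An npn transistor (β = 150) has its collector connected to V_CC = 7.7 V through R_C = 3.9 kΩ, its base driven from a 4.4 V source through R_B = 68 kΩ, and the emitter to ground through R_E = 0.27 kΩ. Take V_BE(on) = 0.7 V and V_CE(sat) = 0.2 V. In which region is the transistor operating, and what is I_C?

Assume active: I_B = (4.4 − 0.7)/(68 + 151×0.27) = 0.034 mA, I_C = β·I_B = 5.1 mA.
Then V_CE = 7.7 − 5.1×3.9 − 5.14×0.27 = -13.6 V < 0.2 V — the active assumption fails.
Re-solve with V_CE = 0.2 V. KCL at the emitter: V_E/R_E = (V_BB−0.7−V_E)/R_B + (V_CC−0.2−V_E)/R_C, giving V_E = 0.498 V.
I_C = (V_CC − 0.2 − V_E)/R_C = (7.5 − 0.498)/3.9 = 1.8 mA.
Check: I_B = (3.7 − 0.498)/68 = 0.0471 mA, and β·I_B = 7.06 mA > I_C, confirming saturation.

saturation; I_C ≈ 1.8 mA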